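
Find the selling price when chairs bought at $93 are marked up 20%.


Calculate the markup amount:
20% of $93 = $18.60
Add to cost:
$93 + $18.60 = $111.60

$111.60


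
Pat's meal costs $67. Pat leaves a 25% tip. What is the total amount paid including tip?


Calculate the tip:
25% of $67 = $16.75
Add tip to meal cost:
$67 + $16.75 = $83.75

$83.75


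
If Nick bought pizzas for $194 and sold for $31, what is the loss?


Selling price = $31
Cost price = $194
Loss = cost price - selling price:
Loss = $194 - $31 = $163

$163


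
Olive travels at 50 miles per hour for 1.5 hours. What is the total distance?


Use the formula: distance = speed x time
Speed = 50 mph, Time = 1.5 hours
50 x 1.5 = 75 miles

75 miles


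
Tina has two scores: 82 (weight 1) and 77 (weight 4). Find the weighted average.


Weighted sum:
1 x 82 + 4 x 77 = 390
Total weight:
1 + 4 = 5
Weighted average:
390 / 5 = 78

78


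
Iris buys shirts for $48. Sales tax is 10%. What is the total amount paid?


Calculate the tax:
10% of $48 = $4.80
Add tax to price:
$48 + $4.80 = $52.80

$52.80


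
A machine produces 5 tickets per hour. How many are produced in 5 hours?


Production rate: 5 tickets per hour
Time: 5 hours
Total: 5 x 5 = 25 tickets

25 tickets


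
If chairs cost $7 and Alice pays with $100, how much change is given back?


Start with the amount paid:
$100
Subtract the price:
$100 - $7 = $93

$93


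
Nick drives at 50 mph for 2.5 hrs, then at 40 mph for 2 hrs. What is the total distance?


Leg 1 distance:
50 x 2.5 = 125 miles
Leg 2 distance:
40 x 2 = 80 miles
Total distance:
125 + 80 = 205 miles

205 miles


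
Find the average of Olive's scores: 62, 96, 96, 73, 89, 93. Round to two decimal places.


Add the scores:
62 + 96 + 96 + 73 + 89 + 93 = 509
Divide by the number of tests:
509 / 6 = 84.8333... ≈ 84.83

84.83


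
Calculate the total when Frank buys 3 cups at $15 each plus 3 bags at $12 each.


Cost of cups:
3 x $15 = $45
Cost of bags:
3 x $12 = $36
Add both:
$45 + $36 = $81

$81


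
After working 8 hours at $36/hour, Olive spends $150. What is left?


Calculate earnings:
8 x $36 = $288
Subtract spending:
$288 - $150 = $138

$138


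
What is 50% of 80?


Convert percentage to decimal:
50% = 0.5
Multiply:
80 x 0.5 = 40

40


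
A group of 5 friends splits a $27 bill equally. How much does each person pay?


Total bill: $27
Number of people: 5
Each pays: $27 / 5 = $5.40

$5.40


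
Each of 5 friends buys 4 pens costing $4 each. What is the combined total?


Cost per person:
4 x $4 = $16
Group total:
5 x $16 = $80

$80


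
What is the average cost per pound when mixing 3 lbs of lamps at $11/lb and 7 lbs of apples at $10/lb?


Cost of lamps:
3 x $11 = $33
Cost of apples:
7 x $10 = $70
Total cost: $33 + $70 = $103
Total weight: 10 lbs
Average: $103 / 10 = $10.30/lb

$10.30/lb


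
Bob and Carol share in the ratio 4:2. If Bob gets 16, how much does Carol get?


Find the multiplier:
16 / 4 = 4
Apply to Carol's share:
2 x 4 = 8

8


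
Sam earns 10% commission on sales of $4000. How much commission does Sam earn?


Convert rate to decimal:
10% = 0.1
Multiply by sales:
$4000 x 0.1 = $400

$400


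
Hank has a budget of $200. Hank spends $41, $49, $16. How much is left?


Add up expenses:
$41 + $49 + $16 = $106
Subtract from budget:
$200 - $106 = $94

$94


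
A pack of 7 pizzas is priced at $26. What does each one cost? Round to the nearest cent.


Total cost: $26
Number of items: 7
Unit price: $26 / 7 = $3.7142... ≈ $3.71

$3.71


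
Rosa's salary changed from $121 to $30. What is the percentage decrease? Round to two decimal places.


Find the absolute change:
|30 - 121| = 91
Divide by original and multiply by 100:
91 / 121 x 100 = 75.2066...% ≈ 75.21%

75.21%


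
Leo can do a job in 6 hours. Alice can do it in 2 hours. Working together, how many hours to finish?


Leo's rate: 1/6 of the job per hour
Alice's rate: 1/2 of the job per hour
Combined rate: 1/6 + 1/2 = 2/3 per hour
Time = 1 / (2/3) = 3/2 = 1.5 hours

1.5 hours


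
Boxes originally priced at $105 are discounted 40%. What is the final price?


Calculate the discount amount:
40% of $105 = $42
Subtract from original:
$105 - $42 = $63

$63


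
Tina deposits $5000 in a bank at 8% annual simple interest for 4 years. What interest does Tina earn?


Use the formula I = P x R x T / 100
P x R x T = 5000 x 8 x 4 = 160000
I = 160000 / 100 = $1600

$1600


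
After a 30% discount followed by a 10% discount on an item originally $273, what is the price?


First discount:
30% of $273 = $81.90
Price after first discount:
$273 - $81.90 = $191.10
Second discount:
10% of $191.10 = $19.11
Final price:
$191.10 - $19.11 = $171.99

$171.99


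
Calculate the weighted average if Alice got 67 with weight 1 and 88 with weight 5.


Weighted sum:
1 x 67 + 5 x 88 = 507
Total weight:
1 + 5 = 6
Weighted average:
507 / 6 = 84.5

84.5


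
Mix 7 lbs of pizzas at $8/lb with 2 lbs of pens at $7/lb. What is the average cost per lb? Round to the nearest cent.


Cost of pizzas:
7 x $8 = $56
Cost of pens:
2 x $7 = $14
Total cost: $56 + $14 = $70
Total weight: 9 lbs
Average: $70 / 9 = $7.7777... ≈ $7.78/lb

$7.78/lb


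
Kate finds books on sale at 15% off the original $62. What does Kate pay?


Calculate the discount amount:
15% of $62 = $9.30
Subtract from original:
$62 - $9.30 = $52.70

$52.70


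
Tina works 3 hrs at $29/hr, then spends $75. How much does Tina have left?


Calculate earnings:
3 x $29 = $87
Subtract spending:
$87 - $75 = $12

$12


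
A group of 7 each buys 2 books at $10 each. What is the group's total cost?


Cost per person:
2 x $10 = $20
Group total:
7 x $20 = $140

$140


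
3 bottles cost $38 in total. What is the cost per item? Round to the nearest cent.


Total cost: $38
Number of items: 3
Unit price: $38 / 3 = $12.6666... ≈ $12.67

$12.67


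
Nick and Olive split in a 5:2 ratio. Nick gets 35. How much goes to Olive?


Find the multiplier:
35 / 5 = 7
Apply to Olive's share:
2 x 7 = 14

14


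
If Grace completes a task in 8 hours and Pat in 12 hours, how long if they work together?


Grace's rate: 1/8 of the job per hour
Pat's rate: 1/12 of the job per hour
Combined rate: 1/8 + 1/12 = 5/24 per hour
Time = 1 / (5/24) = 24/5 = 4.8 hours

4.8 hours


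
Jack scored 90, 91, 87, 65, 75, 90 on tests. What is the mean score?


Add the scores:
90 + 91 + 87 + 65 + 75 + 90 = 498
Divide by the number of tests:
498 / 6 = 83

83


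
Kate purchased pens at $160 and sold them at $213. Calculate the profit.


Selling price = $213
Cost price = $160
Profit = selling price - cost price:
Profit = $213 - $160 = $53

$53


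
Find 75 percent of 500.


Convert percentage to decimal:
75% = 0.75
Multiply:
500 x 0.75 = 375

375


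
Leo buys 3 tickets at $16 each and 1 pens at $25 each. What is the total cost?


Cost of tickets:
3 x $16 = $48
Cost of pens:
1 x $25 = $25
Add both:
$48 + $25 = $73

$73


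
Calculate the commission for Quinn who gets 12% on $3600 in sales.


Convert rate to decimal:
12% = 0.12
Multiply by sales:
$3600 x 0.12 = $432

$432


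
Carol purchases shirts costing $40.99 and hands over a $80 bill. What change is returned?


Start with the amount paid:
$80
Subtract the price:
$80 - $40.99 = $39.01

$39.01


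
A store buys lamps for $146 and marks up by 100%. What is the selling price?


Calculate the markup amount:
100% of $146 = $146
Add to cost:
$146 + $146 = $292

$292


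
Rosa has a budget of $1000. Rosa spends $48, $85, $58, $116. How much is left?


Add up expenses:
$48 + $85 + $58 + $116 = $307
Subtract from budget:
$1000 - $307 = $693

$693


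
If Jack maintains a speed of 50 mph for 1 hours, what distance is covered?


Use the formula: distance = speed x time
Speed = 50 mph, Time = 1 hours
50 x 1 = 50 miles

50 miles


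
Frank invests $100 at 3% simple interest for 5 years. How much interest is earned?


Use the formula I = P x R x T / 100
P x R x T = 100 x 3 x 5 = 1500
I = 1500 / 100 = $15

$15


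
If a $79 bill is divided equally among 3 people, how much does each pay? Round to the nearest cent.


Total bill: $79
Number of people: 3
Each pays: $79 / 3 = $26.3333... ≈ $26.33

$26.33


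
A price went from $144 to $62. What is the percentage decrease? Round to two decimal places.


Find the absolute change:
|62 - 144| = 82
Divide by original and multiply by 100:
82 / 144 x 100 = 56.9444...% ≈ 56.94%

56.94%


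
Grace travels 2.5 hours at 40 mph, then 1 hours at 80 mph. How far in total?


Leg 1 distance:
40 x 2.5 = 100 miles
Leg 2 distance:
80 x 1 = 80 miles
Total distance:
100 + 80 = 180 miles

180 miles


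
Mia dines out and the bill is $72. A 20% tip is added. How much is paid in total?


Calculate the tip:
20% of $72 = $14.40
Add tip to meal cost:
$72 + $14.40 = $86.40

$86.40


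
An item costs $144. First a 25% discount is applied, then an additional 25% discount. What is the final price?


First discount:
25% of $144 = $36
Price after first discount:
$144 - $36 = $108
Second discount:
25% of $108 = $27
Final price:
$108 - $27 = $81

$81


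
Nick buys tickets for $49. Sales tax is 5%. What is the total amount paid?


Calculate the tax:
5% of $49 = $2.45
Add tax to price:
$49 + $2.45 = $51.45

$51.45


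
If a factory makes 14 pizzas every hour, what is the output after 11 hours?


Production rate: 14 pizzas per hour
Time: 11 hours
Total: 14 x 11 = 154 pizzas

154 pizzas


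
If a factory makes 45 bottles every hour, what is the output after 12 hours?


Production rate: 45 bottles per hour
Time: 12 hours
Total: 45 x 12 = 540 bottles

540 bottles


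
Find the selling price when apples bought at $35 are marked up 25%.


Calculate the markup amount:
25% of $35 = $8.75
Add to cost:
$35 + $8.75 = $43.75

$43.75


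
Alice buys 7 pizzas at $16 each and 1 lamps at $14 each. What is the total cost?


Cost of pizzas:
7 x $16 = $112
Cost of lamps:
1 x $14 = $14
Add both:
$112 + $14 = $126

$126


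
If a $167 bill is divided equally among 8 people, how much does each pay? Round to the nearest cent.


Total bill: $167
Number of people: 8
Each pays: $167 / 8 = $20.875 ≈ $20.88

$20.88


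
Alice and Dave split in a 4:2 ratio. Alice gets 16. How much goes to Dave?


Find the multiplier:
16 / 4 = 4
Apply to Dave's share:
2 x 4 = 8

8


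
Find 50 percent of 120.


Convert percentage to decimal:
50% = 0.5
Multiply:
120 x 0.5 = 60

60


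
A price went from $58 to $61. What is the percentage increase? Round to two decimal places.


Find the absolute change:
|61 - 58| = 3
Divide by original and multiply by 100:
3 / 58 x 100 = 5.1724...% ≈ 5.17%

5.17%


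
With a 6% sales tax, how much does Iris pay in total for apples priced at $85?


Calculate the tax:
6% of $85 = $5.10
Add tax to price:
$85 + $5.10 = $90.10

$90.10


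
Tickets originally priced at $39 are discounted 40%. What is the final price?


Calculate the discount amount:
40% of $39 = $15.60
Subtract from original:
$39 - $15.60 = $23.40

$23.40


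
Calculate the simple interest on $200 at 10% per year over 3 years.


Use the formula I = P x R x T / 100
P x R x T = 200 x 10 x 3 = 6000
I = 6000 / 100 = $60

$60


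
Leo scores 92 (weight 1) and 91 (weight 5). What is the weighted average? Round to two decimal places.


Weighted sum:
1 x 92 + 5 x 91 = 547
Total weight:
1 + 5 = 6
Weighted average:
547 / 6 = 91.1666... ≈ 91.17

91.17


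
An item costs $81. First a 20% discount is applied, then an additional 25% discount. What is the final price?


First discount:
20% of $81 = $16.20
Price after first discount:
$81 - $16.20 = $64.80
Second discount:
25% of $64.80 = $16.20
Final price:
$64.80 - $16.20 = $48.60

$48.60


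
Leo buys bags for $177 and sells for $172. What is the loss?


Selling price = $172
Cost price = $177
Loss = cost price - selling price:
Loss = $177 - $172 = $5

$5


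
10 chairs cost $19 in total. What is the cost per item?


Total cost: $19
Number of items: 10
Unit price: $19 / 10 = $1.90

$1.90


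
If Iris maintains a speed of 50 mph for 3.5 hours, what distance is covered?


Use the formula: distance = speed x time
Speed = 50 mph, Time = 3.5 hours
50 x 3.5 = 175 miles

175 miles


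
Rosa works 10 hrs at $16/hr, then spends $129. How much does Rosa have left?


Calculate earnings:
10 x $16 = $160
Subtract spending:
$160 - $129 = $31

$31


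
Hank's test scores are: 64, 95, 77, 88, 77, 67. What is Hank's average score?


Add the scores:
64 + 95 + 77 + 88 + 77 + 67 = 468
Divide by the number of tests:
468 / 6 = 78

78


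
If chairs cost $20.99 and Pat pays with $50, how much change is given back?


Start with the amount paid:
$50
Subtract the price:
$50 - $20.99 = $29.01

$29.01


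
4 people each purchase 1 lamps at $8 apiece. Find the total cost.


Cost per person:
1 x $8 = $8
Group total:
4 x $8 = $32

$32


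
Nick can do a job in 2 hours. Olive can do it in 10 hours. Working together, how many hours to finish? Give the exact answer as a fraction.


Nick's rate: 1/2 of the job per hour
Olive's rate: 1/10 of the job per hour
Combined rate: 1/2 + 1/10 = 3/5 per hour
Time = 1 / (3/5) = 5/3 hours (≈ 1.67 hours)

5/3 hours


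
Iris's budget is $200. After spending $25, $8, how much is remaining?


Add up expenses:
$25 + $8 = $33
Subtract from budget:
$200 - $33 = $167

$167


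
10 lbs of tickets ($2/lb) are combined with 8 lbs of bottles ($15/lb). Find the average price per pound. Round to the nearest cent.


Cost of tickets:
10 x $2 = $20
Cost of bottles:
8 x $15 = $120
Total cost: $20 + $120 = $140
Total weight: 18 lbs
Average: $140 / 18 = $7.7777... ≈ $7.78/lb

$7.78/lb


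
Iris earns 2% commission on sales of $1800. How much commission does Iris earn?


Convert rate to decimal:
2% = 0.02
Multiply by sales:
$1800 x 0.02 = $36

$36


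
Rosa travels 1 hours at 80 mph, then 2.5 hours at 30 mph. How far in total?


Leg 1 distance:
80 x 1 = 80 miles
Leg 2 distance:
30 x 2.5 = 75 miles
Total distance:
80 + 75 = 155 miles

155 miles


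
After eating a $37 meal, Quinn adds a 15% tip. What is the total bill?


Calculate the tip:
15% of $37 = $5.55
Add tip to meal cost:
$37 + $5.55 = $42.55

$42.55


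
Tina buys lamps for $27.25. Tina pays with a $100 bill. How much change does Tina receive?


Start with the amount paid:
$100
Subtract the price:
$100 - $27.25 = $72.75

$72.75


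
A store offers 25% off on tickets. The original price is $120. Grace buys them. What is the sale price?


Calculate the discount amount:
25% of $120 = $30
Subtract from original:
$120 - $30 = $90

$90


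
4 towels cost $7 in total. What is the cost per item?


Total cost: $7
Number of items: 4
Unit price: $7 / 4 = $1.75

$1.75


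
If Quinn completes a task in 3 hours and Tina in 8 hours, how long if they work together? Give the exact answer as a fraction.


Quinn's rate: 1/3 of the job per hour
Tina's rate: 1/8 of the job per hour
Combined rate: 1/3 + 1/8 = 11/24 per hour
Time = 1 / (11/24) = 24/11 hours (≈ 2.18 hours)

24/11 hours


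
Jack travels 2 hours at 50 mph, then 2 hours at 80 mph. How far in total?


Leg 1 distance:
50 x 2 = 100 miles
Leg 2 distance:
80 x 2 = 160 miles
Total distance:
100 + 160 = 260 miles

260 miles


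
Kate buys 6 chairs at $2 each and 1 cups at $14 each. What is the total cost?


Cost of chairs:
6 x $2 = $12
Cost of cups:
1 x $14 = $14
Add both:
$12 + $14 = $26

$26


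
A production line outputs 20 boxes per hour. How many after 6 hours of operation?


Production rate: 20 boxes per hour
Time: 6 hours
Total: 20 x 6 = 120 boxes

120 boxes


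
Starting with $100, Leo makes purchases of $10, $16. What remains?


Add up expenses:
$10 + $16 = $26
Subtract from budget:
$100 - $26 = $74

$74


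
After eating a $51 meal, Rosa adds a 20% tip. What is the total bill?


Calculate the tip:
20% of $51 = $10.20
Add tip to meal cost:
$51 + $10.20 = $61.20

$61.20


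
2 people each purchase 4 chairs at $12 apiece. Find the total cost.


Cost per person:
4 x $12 = $48
Group total:
2 x $48 = $96

$96


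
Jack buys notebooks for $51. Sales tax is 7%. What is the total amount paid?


Calculate the tax:
7% of $51 = $3.57
Add tax to price:
$51 + $3.57 = $54.57

$54.57


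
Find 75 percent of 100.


Convert percentage to decimal:
75% = 0.75
Multiply:
100 x 0.75 = 75

75


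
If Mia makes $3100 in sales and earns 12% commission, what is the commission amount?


Convert rate to decimal:
12% = 0.12
Multiply by sales:
$3100 x 0.12 = $372

$372


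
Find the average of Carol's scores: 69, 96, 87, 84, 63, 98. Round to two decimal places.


Add the scores:
69 + 96 + 87 + 84 + 63 + 98 = 497
Divide by the number of tests:
497 / 6 = 82.8333... ≈ 82.83

82.83


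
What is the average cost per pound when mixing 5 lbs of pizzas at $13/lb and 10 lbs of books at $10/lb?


Cost of pizzas:
5 x $13 = $65
Cost of books:
10 x $10 = $100
Total cost: $65 + $100 = $165
Total weight: 15 lbs
Average: $165 / 15 = $11/lb

$11/lb


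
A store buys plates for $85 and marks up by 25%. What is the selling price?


Calculate the markup amount:
25% of $85 = $21.25
Add to cost:
$85 + $21.25 = $106.25

$106.25


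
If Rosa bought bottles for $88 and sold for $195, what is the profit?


Selling price = $195
Cost price = $88
Profit = selling price - cost price:
Profit = $195 - $88 = $107

$107


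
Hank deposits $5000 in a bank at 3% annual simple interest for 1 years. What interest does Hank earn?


Use the formula I = P x R x T / 100
P x R x T = 5000 x 3 x 1 = 15000
I = 15000 / 100 = $150

$150


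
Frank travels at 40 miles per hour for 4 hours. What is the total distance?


Use the formula: distance = speed x time
Speed = 40 mph, Time = 4 hours
40 x 4 = 160 miles

160 miles


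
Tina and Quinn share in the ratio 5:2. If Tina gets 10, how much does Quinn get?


Find the multiplier:
10 / 5 = 2
Apply to Quinn's share:
2 x 2 = 4

4


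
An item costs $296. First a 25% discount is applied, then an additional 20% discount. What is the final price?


First discount:
25% of $296 = $74
Price after first discount:
$296 - $74 = $222
Second discount:
20% of $222 = $44.40
Final price:
$222 - $44.40 = $177.60

$177.60


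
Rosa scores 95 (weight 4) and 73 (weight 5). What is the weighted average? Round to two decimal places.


Weighted sum:
4 x 95 + 5 x 73 = 745
Total weight:
4 + 5 = 9
Weighted average:
745 / 9 = 82.7777... ≈ 82.78

82.78


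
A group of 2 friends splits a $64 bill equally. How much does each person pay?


Total bill: $64
Number of people: 2
Each pays: $64 / 2 = $32

$32


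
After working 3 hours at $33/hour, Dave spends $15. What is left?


Calculate earnings:
3 x $33 = $99
Subtract spending:
$99 - $15 = $84

$84


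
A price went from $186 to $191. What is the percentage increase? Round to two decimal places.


Find the absolute change:
|191 - 186| = 5
Divide by original and multiply by 100:
5 / 186 x 100 = 2.6881...% ≈ 2.69%

2.69%


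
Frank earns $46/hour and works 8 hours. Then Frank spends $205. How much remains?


Calculate earnings:
8 x $46 = $368
Subtract spending:
$368 - $205 = $163

$163


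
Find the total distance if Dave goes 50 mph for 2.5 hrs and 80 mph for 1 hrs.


Leg 1 distance:
50 x 2.5 = 125 miles
Leg 2 distance:
80 x 1 = 80 miles
Total distance:
125 + 80 = 205 miles

205 miles


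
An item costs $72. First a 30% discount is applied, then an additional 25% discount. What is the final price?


First discount:
30% of $72 = $21.60
Price after first discount:
$72 - $21.60 = $50.40
Second discount:
25% of $50.40 = $12.60
Final price:
$50.40 - $12.60 = $37.80

$37.80


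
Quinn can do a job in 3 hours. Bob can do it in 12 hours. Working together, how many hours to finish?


Quinn's rate: 1/3 of the job per hour
Bob's rate: 1/12 of the job per hour
Combined rate: 1/3 + 1/12 = 5/12 per hour
Time = 1 / (5/12) = 12/5 = 2.4 hours

2.4 hours


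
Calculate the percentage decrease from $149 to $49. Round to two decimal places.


Find the absolute change:
|49 - 149| = 100
Divide by original and multiply by 100:
100 / 149 x 100 = 67.1140...% ≈ 67.11%

67.11%


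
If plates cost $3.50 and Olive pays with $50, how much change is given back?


Start with the amount paid:
$50
Subtract the price:
$50 - $3.50 = $46.50

$46.50


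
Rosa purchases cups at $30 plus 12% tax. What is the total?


Calculate the tax:
12% of $30 = $3.60
Add tax to price:
$30 + $3.60 = $33.60

$33.60


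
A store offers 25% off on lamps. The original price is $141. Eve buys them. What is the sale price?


Calculate the discount amount:
25% of $141 = $35.25
Subtract from original:
$141 - $35.25 = $105.75

$105.75


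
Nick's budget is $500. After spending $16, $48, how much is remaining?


Add up expenses:
$16 + $48 = $64
Subtract from budget:
$500 - $64 = $436

$436


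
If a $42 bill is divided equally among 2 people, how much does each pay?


Total bill: $42
Number of people: 2
Each pays: $42 / 2 = $21

$21


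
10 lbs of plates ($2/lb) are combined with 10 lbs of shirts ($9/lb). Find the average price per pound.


Cost of plates:
10 x $2 = $20
Cost of shirts:
10 x $9 = $90
Total cost: $20 + $90 = $110
Total weight: 20 lbs
Average: $110 / 20 = $5.50/lb

$5.50/lb


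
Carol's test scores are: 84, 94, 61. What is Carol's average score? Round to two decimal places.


Add the scores:
84 + 94 + 61 = 239
Divide by the number of tests:
239 / 3 = 79.6666... ≈ 79.67

79.67


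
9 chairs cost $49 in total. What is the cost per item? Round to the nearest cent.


Total cost: $49
Number of items: 9
Unit price: $49 / 9 = $5.4444... ≈ $5.44

$5.44


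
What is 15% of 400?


Convert percentage to decimal:
15% = 0.15
Multiply:
400 x 0.15 = 60

60


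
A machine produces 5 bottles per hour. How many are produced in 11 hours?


Production rate: 5 bottles per hour
Time: 11 hours
Total: 5 x 11 = 55 bottles

55 bottles


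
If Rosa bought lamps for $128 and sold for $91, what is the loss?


Selling price = $91
Cost price = $128
Loss = cost price - selling price:
Loss = $128 - $91 = $37

$37


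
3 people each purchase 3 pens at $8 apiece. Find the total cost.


Cost per person:
3 x $8 = $24
Group total:
3 x $24 = $72

$72


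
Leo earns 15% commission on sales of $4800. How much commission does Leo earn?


Convert rate to decimal:
15% = 0.15
Multiply by sales:
$4800 x 0.15 = $720

$720


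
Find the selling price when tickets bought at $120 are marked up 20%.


Calculate the markup amount:
20% of $120 = $24
Add to cost:
$120 + $24 = $144

$144


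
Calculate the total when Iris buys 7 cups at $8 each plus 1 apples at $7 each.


Cost of cups:
7 x $8 = $56
Cost of apples:
1 x $7 = $7
Add both:
$56 + $7 = $63

$63


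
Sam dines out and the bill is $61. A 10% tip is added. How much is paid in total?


Calculate the tip:
10% of $61 = $6.10
Add tip to meal cost:
$61 + $6.10 = $67.10

$67.10


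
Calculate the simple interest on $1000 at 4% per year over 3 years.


Use the formula I = P x R x T / 100
P x R x T = 1000 x 4 x 3 = 12000
I = 12000 / 100 = $120

$120


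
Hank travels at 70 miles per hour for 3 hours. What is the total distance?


Use the formula: distance = speed x time
Speed = 70 mph, Time = 3 hours
70 x 3 = 210 miles

210 miles


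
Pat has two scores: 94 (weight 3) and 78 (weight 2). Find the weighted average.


Weighted sum:
3 x 94 + 2 x 78 = 438
Total weight:
3 + 2 = 5
Weighted average:
438 / 5 = 87.6

87.6


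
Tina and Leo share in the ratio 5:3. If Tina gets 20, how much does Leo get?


Find the multiplier:
20 / 5 = 4
Apply to Leo's share:
3 x 4 = 12

12


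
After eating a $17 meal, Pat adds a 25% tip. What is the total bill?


Calculate the tip:
25% of $17 = $4.25
Add tip to meal cost:
$17 + $4.25 = $21.25

$21.25


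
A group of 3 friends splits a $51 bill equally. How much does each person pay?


Total bill: $51
Number of people: 3
Each pays: $51 / 3 = $17

$17


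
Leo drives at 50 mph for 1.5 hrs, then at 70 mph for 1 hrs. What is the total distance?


Leg 1 distance:
50 x 1.5 = 75 miles
Leg 2 distance:
70 x 1 = 70 miles
Total distance:
75 + 70 = 145 miles

145 miles


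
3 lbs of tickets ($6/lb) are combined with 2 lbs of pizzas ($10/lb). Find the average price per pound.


Cost of tickets:
3 x $6 = $18
Cost of pizzas:
2 x $10 = $20
Total cost: $18 + $20 = $38
Total weight: 5 lbs
Average: $38 / 5 = $7.60/lb

$7.60/lb


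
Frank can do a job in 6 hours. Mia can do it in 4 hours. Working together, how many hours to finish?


Frank's rate: 1/6 of the job per hour
Mia's rate: 1/4 of the job per hour
Combined rate: 1/6 + 1/4 = 5/12 per hour
Time = 1 / (5/12) = 12/5 = 2.4 hours

2.4 hours


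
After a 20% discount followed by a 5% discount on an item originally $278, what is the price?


First discount:
20% of $278 = $55.60
Price after first discount:
$278 - $55.60 = $222.40
Second discount:
5% of $222.40 = $11.12
Final price:
$222.40 - $11.12 = $211.28

$211.28


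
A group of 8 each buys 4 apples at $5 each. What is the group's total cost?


Cost per person:
4 x $5 = $20
Group total:
8 x $20 = $160

$160


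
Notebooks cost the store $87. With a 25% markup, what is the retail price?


Calculate the markup amount:
25% of $87 = $21.75
Add to cost:
$87 + $21.75 = $108.75

$108.75


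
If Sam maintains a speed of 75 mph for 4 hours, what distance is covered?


Use the formula: distance = speed x time
Speed = 75 mph, Time = 4 hours
75 x 4 = 300 miles

300 miles


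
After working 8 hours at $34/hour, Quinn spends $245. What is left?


Calculate earnings:
8 x $34 = $272
Subtract spending:
$272 - $245 = $27

$27


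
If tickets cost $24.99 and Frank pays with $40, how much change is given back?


Start with the amount paid:
$40
Subtract the price:
$40 - $24.99 = $15.01

$15.01


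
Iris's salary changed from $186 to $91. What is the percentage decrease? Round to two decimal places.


Find the absolute change:
|91 - 186| = 95
Divide by original and multiply by 100:
95 / 186 x 100 = 51.0752...% ≈ 51.08%

51.08%


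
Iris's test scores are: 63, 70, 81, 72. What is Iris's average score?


Add the scores:
63 + 70 + 81 + 72 = 286
Divide by the number of tests:
286 / 4 = 71.5

71.5


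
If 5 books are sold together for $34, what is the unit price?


Total cost: $34
Number of items: 5
Unit price: $34 / 5 = $6.80

$6.80


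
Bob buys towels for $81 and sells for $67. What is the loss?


Selling price = $67
Cost price = $81
Loss = cost price - selling price:
Loss = $81 - $67 = $14

$14


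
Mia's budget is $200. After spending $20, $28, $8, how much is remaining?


Add up expenses:
$20 + $28 + $8 = $56
Subtract from budget:
$200 - $56 = $144

$144


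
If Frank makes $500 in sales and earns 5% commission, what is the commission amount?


Convert rate to decimal:
5% = 0.05
Multiply by sales:
$500 x 0.05 = $25

$25


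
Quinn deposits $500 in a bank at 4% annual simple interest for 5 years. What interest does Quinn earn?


Use the formula I = P x R x T / 100
P x R x T = 500 x 4 x 5 = 10000
I = 10000 / 100 = $100

$100


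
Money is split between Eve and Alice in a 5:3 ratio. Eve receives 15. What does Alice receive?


Find the multiplier:
15 / 5 = 3
Apply to Alice's share:
3 x 3 = 9

9


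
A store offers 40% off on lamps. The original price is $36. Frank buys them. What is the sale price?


Calculate the discount amount:
40% of $36 = $14.40
Subtract from original:
$36 - $14.40 = $21.60

$21.60


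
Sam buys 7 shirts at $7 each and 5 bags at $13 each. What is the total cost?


Cost of shirts:
7 x $7 = $49
Cost of bags:
5 x $13 = $65
Add both:
$49 + $65 = $114

$114


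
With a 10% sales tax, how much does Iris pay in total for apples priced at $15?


Calculate the tax:
10% of $15 = $1.50
Add tax to price:
$15 + $1.50 = $16.50

$16.50


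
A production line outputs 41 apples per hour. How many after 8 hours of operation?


Production rate: 41 apples per hour
Time: 8 hours
Total: 41 x 8 = 328 apples

328 apples


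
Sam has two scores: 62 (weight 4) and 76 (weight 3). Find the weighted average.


Weighted sum:
4 x 62 + 3 x 76 = 476
Total weight:
4 + 3 = 7
Weighted average:
476 / 7 = 68

68


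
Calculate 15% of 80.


Convert percentage to decimal:
15% = 0.15
Multiply:
80 x 0.15 = 12

12


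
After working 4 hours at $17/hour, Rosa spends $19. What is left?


Calculate earnings:
4 x $17 = $68
Subtract spending:
$68 - $19 = $49

$49


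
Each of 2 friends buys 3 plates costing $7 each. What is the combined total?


Cost per person:
3 x $7 = $21
Group total:
2 x $21 = $42

$42


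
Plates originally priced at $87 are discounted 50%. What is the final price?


Calculate the discount amount:
50% of $87 = $43.50
Subtract from original:
$87 - $43.50 = $43.50

$43.50


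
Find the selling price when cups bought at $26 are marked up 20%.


Calculate the markup amount:
20% of $26 = $5.20
Add to cost:
$26 + $5.20 = $31.20

$31.20


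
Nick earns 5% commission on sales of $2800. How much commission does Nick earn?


Convert rate to decimal:
5% = 0.05
Multiply by sales:
$2800 x 0.05 = $140

$140


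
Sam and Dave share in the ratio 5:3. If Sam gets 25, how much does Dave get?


Find the multiplier:
25 / 5 = 5
Apply to Dave's share:
3 x 5 = 15

15


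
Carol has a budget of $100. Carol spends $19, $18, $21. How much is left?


Add up expenses:
$19 + $18 + $21 = $58
Subtract from budget:
$100 - $58 = $42

$42


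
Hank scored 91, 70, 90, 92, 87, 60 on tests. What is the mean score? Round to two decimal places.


Add the scores:
91 + 70 + 90 + 92 + 87 + 60 = 490
Divide by the number of tests:
490 / 6 = 81.6666... ≈ 81.67

81.67


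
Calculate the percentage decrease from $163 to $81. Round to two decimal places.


Find the absolute change:
|81 - 163| = 82
Divide by original and multiply by 100:
82 / 163 x 100 = 50.3067...% ≈ 50.31%

50.31%


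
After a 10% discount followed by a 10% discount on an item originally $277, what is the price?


First discount:
10% of $277 = $27.70
Price after first discount:
$277 - $27.70 = $249.30
Second discount:
10% of $249.30 = $24.93
Final price:
$249.30 - $24.93 = $224.37

$224.37


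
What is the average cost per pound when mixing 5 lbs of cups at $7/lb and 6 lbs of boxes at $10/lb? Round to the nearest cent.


Cost of cups:
5 x $7 = $35
Cost of boxes:
6 x $10 = $60
Total cost: $35 + $60 = $95
Total weight: 11 lbs
Average: $95 / 11 = $8.6363... ≈ $8.64/lb

$8.64/lb


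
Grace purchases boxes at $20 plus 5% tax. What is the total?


Calculate the tax:
5% of $20 = $1
Add tax to price:
$20 + $1 = $21

$21


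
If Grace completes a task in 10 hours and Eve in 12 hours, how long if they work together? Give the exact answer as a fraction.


Grace's rate: 1/10 of the job per hour
Eve's rate: 1/12 of the job per hour
Combined rate: 1/10 + 1/12 = 11/60 per hour
Time = 1 / (11/60) = 60/11 hours (≈ 5.45 hours)

60/11 hours


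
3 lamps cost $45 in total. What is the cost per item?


Total cost: $45
Number of items: 3
Unit price: $45 / 3 = $15

$15


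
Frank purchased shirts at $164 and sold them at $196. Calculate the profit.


Selling price = $196
Cost price = $164
Profit = selling price - cost price:
Profit = $196 - $164 = $32

$32


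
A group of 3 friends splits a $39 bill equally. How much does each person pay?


Total bill: $39
Number of people: 3
Each pays: $39 / 3 = $13

$13


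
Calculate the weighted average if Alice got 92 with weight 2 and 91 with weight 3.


Weighted sum:
2 x 92 + 3 x 91 = 457
Total weight:
2 + 3 = 5
Weighted average:
457 / 5 = 91.4

91.4


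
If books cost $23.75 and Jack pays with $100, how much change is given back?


Start with the amount paid:
$100
Subtract the price:
$100 - $23.75 = $76.25

$76.25


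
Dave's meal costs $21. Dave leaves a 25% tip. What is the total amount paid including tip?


Calculate the tip:
25% of $21 = $5.25
Add tip to meal cost:
$21 + $5.25 = $26.25

$26.25


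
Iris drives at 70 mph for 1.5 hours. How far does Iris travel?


Use the formula: distance = speed x time
Speed = 70 mph, Time = 1.5 hours
70 x 1.5 = 105 miles

105 miles


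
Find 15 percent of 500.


Convert percentage to decimal:
15% = 0.15
Multiply:
500 x 0.15 = 75

75


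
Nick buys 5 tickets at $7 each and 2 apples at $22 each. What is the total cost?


Cost of tickets:
5 x $7 = $35
Cost of apples:
2 x $22 = $44
Add both:
$35 + $44 = $79

$79


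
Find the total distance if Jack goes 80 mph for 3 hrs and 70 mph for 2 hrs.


Leg 1 distance:
80 x 3 = 240 miles
Leg 2 distance:
70 x 2 = 140 miles
Total distance:
240 + 140 = 380 miles

380 miles


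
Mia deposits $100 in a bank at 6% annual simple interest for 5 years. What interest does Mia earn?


Use the formula I = P x R x T / 100
P x R x T = 100 x 6 x 5 = 3000
I = 3000 / 100 = $30

$30


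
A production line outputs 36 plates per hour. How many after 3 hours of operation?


Production rate: 36 plates per hour
Time: 3 hours
Total: 36 x 3 = 108 plates

108 plates


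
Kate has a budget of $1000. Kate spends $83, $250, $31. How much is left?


Add up expenses:
$83 + $250 + $31 = $364
Subtract from budget:
$1000 - $364 = $636

$636


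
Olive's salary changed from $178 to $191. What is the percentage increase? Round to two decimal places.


Find the absolute change:
|191 - 178| = 13
Divide by original and multiply by 100:
13 / 178 x 100 = 7.3033...% ≈ 7.3%

7.3%


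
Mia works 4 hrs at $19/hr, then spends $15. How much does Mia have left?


Calculate earnings:
4 x $19 = $76
Subtract spending:
$76 - $15 = $61

$61


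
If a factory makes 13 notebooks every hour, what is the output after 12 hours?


Production rate: 13 notebooks per hour
Time: 12 hours
Total: 13 x 12 = 156 notebooks

156 notebooks


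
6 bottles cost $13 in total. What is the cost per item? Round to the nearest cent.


Total cost: $13
Number of items: 6
Unit price: $13 / 6 = $2.1666... ≈ $2.17

$2.17


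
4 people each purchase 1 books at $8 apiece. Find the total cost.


Cost per person:
1 x $8 = $8
Group total:
4 x $8 = $32

$32


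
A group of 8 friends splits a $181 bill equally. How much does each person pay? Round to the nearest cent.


Total bill: $181
Number of people: 8
Each pays: $181 / 8 = $22.625 ≈ $22.63

$22.63


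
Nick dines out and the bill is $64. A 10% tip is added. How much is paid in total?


Calculate the tip:
10% of $64 = $6.40
Add tip to meal cost:
$64 + $6.40 = $70.40

$70.40


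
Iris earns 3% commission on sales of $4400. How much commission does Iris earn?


Convert rate to decimal:
3% = 0.03
Multiply by sales:
$4400 x 0.03 = $132

$132


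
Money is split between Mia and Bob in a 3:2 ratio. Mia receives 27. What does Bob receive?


Find the multiplier:
27 / 3 = 9
Apply to Bob's share:
2 x 9 = 18

18


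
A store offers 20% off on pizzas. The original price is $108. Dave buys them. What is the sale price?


Calculate the discount amount:
20% of $108 = $21.60
Subtract from original:
$108 - $21.60 = $86.40

$86.40


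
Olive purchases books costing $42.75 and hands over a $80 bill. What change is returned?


Start with the amount paid:
$80
Subtract the price:
$80 - $42.75 = $37.25

$37.25


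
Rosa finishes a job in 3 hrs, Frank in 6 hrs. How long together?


Rosa's rate: 1/3 of the job per hour
Frank's rate: 1/6 of the job per hour
Combined rate: 1/3 + 1/6 = 1/2 per hour
Time = 1 / (1/2) = 2 hours

2 hours


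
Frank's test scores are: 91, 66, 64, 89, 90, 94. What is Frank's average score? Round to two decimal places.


Add the scores:
91 + 66 + 64 + 89 + 90 + 94 = 494
Divide by the number of tests:
494 / 6 = 82.3333... ≈ 82.33

82.33


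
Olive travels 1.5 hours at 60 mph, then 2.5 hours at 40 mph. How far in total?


Leg 1 distance:
60 x 1.5 = 90 miles
Leg 2 distance:
40 x 2.5 = 100 miles
Total distance:
90 + 100 = 190 miles

190 miles


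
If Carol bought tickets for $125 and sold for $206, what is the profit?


Selling price = $206
Cost price = $125
Profit = selling price - cost price:
Profit = $206 - $125 = $81

$81


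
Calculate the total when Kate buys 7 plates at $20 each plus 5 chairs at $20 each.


Cost of plates:
7 x $20 = $140
Cost of chairs:
5 x $20 = $100
Add both:
$140 + $100 = $240

$240


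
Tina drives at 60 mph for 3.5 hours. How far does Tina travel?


Use the formula: distance = speed x time
Speed = 60 mph, Time = 3.5 hours
60 x 3.5 = 210 miles

210 miles


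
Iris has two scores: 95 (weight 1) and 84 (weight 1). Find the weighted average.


Weighted sum:
1 x 95 + 1 x 84 = 179
Total weight:
1 + 1 = 2
Weighted average:
179 / 2 = 89.5

89.5


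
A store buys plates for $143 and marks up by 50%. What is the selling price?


Calculate the markup amount:
50% of $143 = $71.50
Add to cost:
$143 + $71.50 = $214.50

$214.50


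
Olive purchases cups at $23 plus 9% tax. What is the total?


Calculate the tax:
9% of $23 = $2.07
Add tax to price:
$23 + $2.07 = $25.07

$25.07


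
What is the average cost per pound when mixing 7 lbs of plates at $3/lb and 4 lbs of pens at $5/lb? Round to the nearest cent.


Cost of plates:
7 x $3 = $21
Cost of pens:
4 x $5 = $20
Total cost: $21 + $20 = $41
Total weight: 11 lbs
Average: $41 / 11 = $3.7272... ≈ $3.73/lb

$3.73/lb


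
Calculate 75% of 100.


Convert percentage to decimal:
75% = 0.75
Multiply:
100 x 0.75 = 75

75


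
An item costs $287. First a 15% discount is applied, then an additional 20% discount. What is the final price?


First discount:
15% of $287 = $43.05
Price after first discount:
$287 - $43.05 = $243.95
Second discount:
20% of $243.95 = $48.79
Final price:
$243.95 - $48.79 = $195.16

$195.16


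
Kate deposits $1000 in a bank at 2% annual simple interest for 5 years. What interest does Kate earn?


Use the formula I = P x R x T / 100
P x R x T = 1000 x 2 x 5 = 10000
I = 10000 / 100 = $100

$100


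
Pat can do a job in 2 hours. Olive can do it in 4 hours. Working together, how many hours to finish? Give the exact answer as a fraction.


Pat's rate: 1/2 of the job per hour
Olive's rate: 1/4 of the job per hour
Combined rate: 1/2 + 1/4 = 3/4 per hour
Time = 1 / (3/4) = 4/3 hours (≈ 1.33 hours)

4/3 hours


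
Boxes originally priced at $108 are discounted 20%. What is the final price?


Calculate the discount amount:
20% of $108 = $21.60
Subtract from original:
$108 - $21.60 = $86.40

$86.40


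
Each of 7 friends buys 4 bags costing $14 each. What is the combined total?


Cost per person:
4 x $14 = $56
Group total:
7 x $56 = $392

$392


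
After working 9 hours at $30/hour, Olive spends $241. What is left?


Calculate earnings:
9 x $30 = $270
Subtract spending:
$270 - $241 = $29

$29


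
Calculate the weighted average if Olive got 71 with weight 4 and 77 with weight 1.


Weighted sum:
4 x 71 + 1 x 77 = 361
Total weight:
4 + 1 = 5
Weighted average:
361 / 5 = 72.2

72.2
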